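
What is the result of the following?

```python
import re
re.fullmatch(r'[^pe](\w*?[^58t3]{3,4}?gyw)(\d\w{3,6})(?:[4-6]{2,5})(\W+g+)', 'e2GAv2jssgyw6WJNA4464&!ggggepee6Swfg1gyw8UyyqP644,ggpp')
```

None

This matches any character except [pe]; then zero or more of a word character (lazy), then 3 to 4 of any character except [58t3] (lazy), then the literal 'gyw' (captured); then a digit, then 3 to 6 of a word character (captured); then 2 to 5 of a character in [4-6] (non-capturing group); then one or more of a non-word character, then one or more of a literal 'g' (captured).
For `fullmatch`, every character of the input must be accounted for by the pattern.
Here the string isn't matched end-to-end, so the call returns None.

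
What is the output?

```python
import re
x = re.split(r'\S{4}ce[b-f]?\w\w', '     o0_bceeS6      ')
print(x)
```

['     ', '      ']

This matches exactly 4 of a non-whitespace character, then the literal 'ce'; then optionally a character in [b-f], then a word character, then a word character.
Matches to split on: at [5:14] → 'o0_bceeS6'.
`split` removes every match and returns the 2 fragments in between.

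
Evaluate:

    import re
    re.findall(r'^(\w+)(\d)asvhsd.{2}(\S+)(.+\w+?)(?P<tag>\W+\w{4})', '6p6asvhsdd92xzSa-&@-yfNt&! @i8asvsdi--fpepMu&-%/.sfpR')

[('6p', '6', '2xzSa-&@-yfNt&!', ' @i8asvsdi--fpepMu', '&-%/.sfpR')]

This matches anchored at the start of the string; then one or more of a word character (captured); then a digit (captured); then the literal 'asv', then the literal 'hsd', then exactly 2 of any character; then one or more of a non-whitespace character (captured); then one or more of any character, then one or more of a word character (lazy) (captured); then one or more of a non-word character, then exactly 4 of a word character (captured as 'tag').
Scanning left to right: at [0:53] match '6p6asvhsdd92xzSa-&@-yfNt&! @i8asvsdi--fpepMu&-%/.sfpR', groups = ('6p', '6', '2xzSa-&@-yfNt&!', ' @i8asvsdi--fpepMu', '&-%/.sfpR').
`findall` packs the 5 group values into a tuple for every match.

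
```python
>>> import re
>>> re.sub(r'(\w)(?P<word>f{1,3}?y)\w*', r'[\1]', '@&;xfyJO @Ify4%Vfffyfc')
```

This matches a word character (captured); then 1 to 3 of the literal 'f' (lazy), then a literal 'y' (captured as 'word'); then zero or more of a word character.
Matches: at [3:8] → 'xfyJO'; at [10:14] → 'Ify4'; at [15:22] → 'Vfffyfc'.
`\1` in the replacement pulls in group 1's text for each match.

'@&;[x] @[I]%[V]'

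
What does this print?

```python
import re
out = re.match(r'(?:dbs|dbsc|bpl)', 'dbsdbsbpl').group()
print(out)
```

`match` is anchored at position 0; if the pattern doesn't fit there, it returns None.
The match spans [0:3] → 'dbs'.

dbs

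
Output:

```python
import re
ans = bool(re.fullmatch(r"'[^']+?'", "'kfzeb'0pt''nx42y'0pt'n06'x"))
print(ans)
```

False

`re.fullmatch` is like wrapping the pattern in `^…$` (in single-line mode).
Here the pattern can't cover the whole string, so the call returns None, and `bool(None)` is False.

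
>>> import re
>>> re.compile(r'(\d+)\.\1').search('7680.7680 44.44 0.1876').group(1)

'7680'

The match spans [0:9] → '7680.7680'.
Captured: group 1 = '7680'.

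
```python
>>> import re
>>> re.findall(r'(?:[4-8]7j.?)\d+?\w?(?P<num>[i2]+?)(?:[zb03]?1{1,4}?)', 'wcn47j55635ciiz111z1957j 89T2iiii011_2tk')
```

This matches a character in [4-8], then the literal '7j', then optionally any character (non-capturing group); then one or more of a digit (lazy), then optionally a word character; then one or more of one of [i2] (lazy) (captured as 'num'); then optionally one of [zb03], then 1 to 4 of the literal '1' (lazy) (non-capturing group).
Walking the string: at [3:16] match '47j55635ciiz1', group 1 = 'ii'; at [21:35] match '57j 89T2iiii01', group 1 = '2iiii'.
One capturing group, so `findall` returns just the captured substring from each match — 2 in all.

['ii', '2iiii']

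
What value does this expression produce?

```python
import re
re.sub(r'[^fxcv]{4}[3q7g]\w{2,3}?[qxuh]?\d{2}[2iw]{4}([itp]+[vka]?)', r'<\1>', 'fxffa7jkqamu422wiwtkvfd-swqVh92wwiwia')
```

'fxff<tk>vf<ia>'

The pattern matches exactly 4 of any character except [fxcv], then one of [3q7g]; then 2 to 3 of a word character (lazy), then optionally one of [qxuh]; then exactly 2 of a digit, then exactly 4 of one of [2iw]; then one or more of one of [itp], then optionally one of [vka] (captured).
`\1` in the replacement pulls in group 1's text for each match.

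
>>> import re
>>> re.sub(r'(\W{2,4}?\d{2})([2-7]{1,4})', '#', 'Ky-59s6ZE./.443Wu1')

'Ky-59s6ZE#Wu1'

Pattern: 2 to 4 of a non-word character (lazy), then exactly 2 of a digit (captured); then 1 to 4 of a character in [2-7] (captured).
Matches: at [9:15] → './.443'.
`sub` substitutes '#' at each match site.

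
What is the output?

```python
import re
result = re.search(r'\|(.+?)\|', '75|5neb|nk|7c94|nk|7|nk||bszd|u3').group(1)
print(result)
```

A non-greedy quantifier consumes as few characters as it can — just enough that the remainder of the pattern still matches from where it stops; whatever follows it matches normally.
`search` walks the string left to right and returns the first match it finds.
The match spans [2:8] → '|5neb|'.
Captured: group 1 = '5neb'.

5neb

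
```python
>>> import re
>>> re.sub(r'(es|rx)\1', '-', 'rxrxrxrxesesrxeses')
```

`\1` is not a pattern — it's the concrete string captured by group 1, re-applied verbatim.
Matches: at [0:4] → 'rxrx'; at [4:8] → 'rxrx'; at [8:12] → 'eses'; at [14:18] → 'eses'.
Every occurrence is swapped for '-'.

'---rx-'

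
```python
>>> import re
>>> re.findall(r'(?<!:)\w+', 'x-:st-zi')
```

['x', 't', 'zi']

A negative assertion filters positions out without eating any characters.
Walking the string: at [0:1] → 'x'; at [4:5] → 't'; at [6:8] → 'zi'.
No capturing groups, so `findall` returns the 3 full match strings.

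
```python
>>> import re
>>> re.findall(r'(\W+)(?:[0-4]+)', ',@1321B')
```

[',@']

Because there's exactly one group, `findall` drops the full match and keeps group 1 from the one hit.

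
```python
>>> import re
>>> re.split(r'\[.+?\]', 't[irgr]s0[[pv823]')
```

A `+?`/`*?`/`{m,n}?` starts at its minimum and grows only as far as needed for what follows to match.
Matches to split on: at [1:7] → '[irgr]'; at [9:17] → '[[pv823]'.
`split` removes every match and returns the 3 fragments in between.

['t', 's0', '']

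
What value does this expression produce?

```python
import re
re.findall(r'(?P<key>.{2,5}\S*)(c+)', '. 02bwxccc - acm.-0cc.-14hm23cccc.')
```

[('. 02bwxcc', 'c'), (' - acm.-0cc.-14hm23ccc', 'c')]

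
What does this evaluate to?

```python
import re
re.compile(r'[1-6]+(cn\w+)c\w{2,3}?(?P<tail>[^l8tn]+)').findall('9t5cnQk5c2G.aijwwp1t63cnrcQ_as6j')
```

Multiple groups make `findall` return tuples — one 2-tuple for each match.

[('cnQk5', '.aijwwp1'), ('cnr', 'as6j')]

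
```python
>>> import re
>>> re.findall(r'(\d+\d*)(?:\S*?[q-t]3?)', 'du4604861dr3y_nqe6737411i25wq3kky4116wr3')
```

['4604861', '6737411', '4116']

Pattern: one or more of a digit, then zero or more of a digit (captured); then zero or more of a non-whitespace character (lazy), then a character in [q-t], then optionally the literal '3' (non-capturing group).
Lazy quantifiers expand one character at a time until the remainder of the pattern can match.
Walking the string: at [2:12] match '4604861dr3', group 1 = '4604861'; at [17:30] match '6737411i25wq3', group 1 = '6737411'; at [33:40] match '4116wr3', group 1 = '4116'.
Because there's exactly one group, `findall` drops the full match and keeps group 1 from each hit.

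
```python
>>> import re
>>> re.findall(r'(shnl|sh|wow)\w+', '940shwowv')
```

Matches: at [3:9] match 'shwowv', group 1 = 'sh'.
`findall` collects group 1 from the one match (1 total).

['sh']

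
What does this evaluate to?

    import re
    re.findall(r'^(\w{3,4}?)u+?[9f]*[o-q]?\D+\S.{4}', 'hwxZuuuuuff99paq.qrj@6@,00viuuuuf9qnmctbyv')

With a single group, `findall` returns only what that group captured — 1 item.

['hwxZ']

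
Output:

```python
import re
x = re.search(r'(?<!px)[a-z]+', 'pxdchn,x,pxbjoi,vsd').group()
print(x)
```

Because the assertion is negative and zero-width, positions next to the forbidden text are skipped.
The match spans [0:6] → 'pxdchn'.

pxdchn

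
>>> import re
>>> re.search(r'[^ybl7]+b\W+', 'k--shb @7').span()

The pattern matches one or more of any character except [ybl7], then a literal 'b'; then one or more of a non-word character.
The match spans [0:8] → 'k--shb @'.

(0, 8)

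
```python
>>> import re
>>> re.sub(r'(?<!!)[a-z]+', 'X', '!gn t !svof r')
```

A negative assertion filters positions out without eating any characters.
Matches: at [2:3] → 'n'; at [4:5] → 't'; at [8:11] → 'vof'; at [12:13] → 'r'.
Every occurrence is swapped for 'X'.

'!gX X !sX X'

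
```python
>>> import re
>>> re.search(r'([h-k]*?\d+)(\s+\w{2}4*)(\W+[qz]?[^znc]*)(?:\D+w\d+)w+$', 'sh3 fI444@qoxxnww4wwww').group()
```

Pattern: zero or more of a character in [h-k] (lazy), then one or more of a digit (captured); then one or more of whitespace, then exactly 2 of a word character, then zero or more of a literal '4' (captured); then one or more of a non-word character, then optionally one of [qz], then zero or more of any character except [znc] (captured); then one or more of a non-digit, then a literal 'w', then one or more of a digit (non-capturing group); then one or more of a literal 'w'; then anchored at the end.
`re.search` scans for the first position where the pattern succeeds.
The match spans [1:22] → 'h3 fI444@qoxxnww4wwww'.
Captured: group 1 = 'h3', group 2 = ' fI444', group 3 = '@qoxx'.

'h3 fI444@qoxxnww4wwww'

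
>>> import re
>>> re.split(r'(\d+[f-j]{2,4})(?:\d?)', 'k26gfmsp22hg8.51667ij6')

Pattern: one or more of a digit, then 2 to 4 of a character in [f-j] (captured); then optionally a digit (non-capturing group).
Matches to split on: at [1:5] → '26gf'; at [8:13] → '22hg8'; at [14:22] → '51667ij6'.
With a capturing group present, the delimiter's captured portion is kept in the result list.

['k', '26gf', 'msp', '22hg', '.', '51667ij', '']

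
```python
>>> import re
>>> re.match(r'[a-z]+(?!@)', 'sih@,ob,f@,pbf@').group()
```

The negative lookaround is zero-width — it rules out positions where the adjacent text would match, without consuming anything.
`re.match` only tries the pattern at the start of the string.
The match spans [0:2] → 'si'.

'si'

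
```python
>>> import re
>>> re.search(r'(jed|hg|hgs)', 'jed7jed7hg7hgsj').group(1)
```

'jed'

The match spans [0:3] → 'jed'.
Captured: group 1 = 'jed'.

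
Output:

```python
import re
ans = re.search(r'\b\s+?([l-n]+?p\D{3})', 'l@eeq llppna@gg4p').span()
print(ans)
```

The match spans [5:12] → ' llppna'.

(5, 12)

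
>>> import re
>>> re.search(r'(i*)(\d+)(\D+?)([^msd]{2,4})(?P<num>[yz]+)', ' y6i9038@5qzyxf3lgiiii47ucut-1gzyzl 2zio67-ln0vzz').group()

'i9038@5qzy'

This matches zero or more of a literal 'i' (captured); then one or more of a digit (captured); then one or more of a non-digit (lazy) (captured); then 2 to 4 of any character except [msd] (captured); then one or more of one of [yz] (captured as 'num').
`re.search` tries every starting position until one works.
The match spans [3:13] → 'i9038@5qzy'.
Captured: group 1 = 'i', group 2 = '9038', group 3 = '@', group 4 = '5qz', group 5 = 'y'.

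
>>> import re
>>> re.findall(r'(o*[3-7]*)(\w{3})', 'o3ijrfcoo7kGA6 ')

This matches zero or more of a literal 'o', then zero or more of a character in [3-7] (captured); then exactly 3 of a word character (captured).
With 2 capturing groups, `findall` returns a 2-tuple per match.

[('o3', 'ijr'), ('', 'fco'), ('o7', 'kGA')]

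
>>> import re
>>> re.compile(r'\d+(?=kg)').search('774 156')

None

Because the assertion is zero-width, the text it checks is not consumed and won't appear in the result.
Here nothing in the string fits, so the call returns None.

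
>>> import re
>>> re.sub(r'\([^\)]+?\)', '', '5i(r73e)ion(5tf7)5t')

Matches: at [2:8] → '(r73e)'; at [11:17] → '(5tf7)'.
Each match is replaced by ''.

'5iion5t'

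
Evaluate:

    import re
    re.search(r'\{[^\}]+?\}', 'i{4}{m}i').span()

(1, 4)

`search` walks the string left to right and returns the first match it finds.
The match spans [1:4] → '{4}'.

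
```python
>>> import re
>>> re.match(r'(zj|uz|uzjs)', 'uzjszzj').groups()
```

The regex engine tests alternatives in the order written; an earlier branch that matches wins even if a later one would match more.
`match` is anchored at position 0; if the pattern doesn't fit there, it returns None.
The match spans [0:2] → 'uz'.
Captured: group 1 = 'uz'.

('uz',)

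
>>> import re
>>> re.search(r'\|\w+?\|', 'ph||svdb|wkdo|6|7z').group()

'|svdb|'

`re.search` scans for the first position where the pattern succeeds.
The match spans [3:9] → '|svdb|'.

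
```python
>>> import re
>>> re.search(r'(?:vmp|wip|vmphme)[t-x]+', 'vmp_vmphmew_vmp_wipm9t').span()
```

Unlike `match`, `search` isn't anchored — it looks for the pattern anywhere in the string.
The match spans [4:11] → 'vmphmew'.

(4, 11)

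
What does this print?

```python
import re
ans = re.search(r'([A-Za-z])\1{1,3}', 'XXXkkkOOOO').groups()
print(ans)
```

The match spans [0:3] → 'XXX'.
Captured: group 1 = 'X'.

('X',)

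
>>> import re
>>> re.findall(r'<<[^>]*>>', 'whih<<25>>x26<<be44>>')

['<<25>>', '<<be44>>']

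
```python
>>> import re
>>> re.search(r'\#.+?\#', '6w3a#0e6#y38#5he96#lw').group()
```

'#0e6#'

A non-greedy quantifier consumes as few characters as it can — just enough that the remainder of the pattern still matches from where it stops; whatever follows it matches normally.
`re.search` scans for the first position where the pattern succeeds.
The match spans [4:9] → '#0e6#'.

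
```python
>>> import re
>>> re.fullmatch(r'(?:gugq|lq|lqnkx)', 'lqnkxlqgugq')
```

None

For `fullmatch`, every character of the input must be accounted for by the pattern.
Here there's no way to consume every character, so the call returns None.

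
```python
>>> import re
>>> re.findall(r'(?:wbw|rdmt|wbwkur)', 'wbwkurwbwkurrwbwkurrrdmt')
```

Alternation isn't longest-match — the leftmost alternative that fits at this position is chosen.
Walking the string: at [0:3] → 'wbw'; at [6:9] → 'wbw'; at [13:16] → 'wbw'; at [20:24] → 'rdmt'.
`findall` yields the raw match text (4 of them) because the pattern has no groups.

['wbw', 'wbw', 'wbw', 'rdmt']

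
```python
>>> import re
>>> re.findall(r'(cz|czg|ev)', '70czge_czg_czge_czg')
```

`|` is ordered: at each position the engine commits to the first alternative that works.
Matches: at [2:4] match 'cz', group 1 = 'cz'; at [7:9] match 'cz', group 1 = 'cz'; at [11:13] match 'cz', group 1 = 'cz'; at [16:18] match 'cz', group 1 = 'cz'.
One capturing group, so `findall` returns just the captured substring from each match — 4 in all.

['cz', 'cz', 'cz', 'cz']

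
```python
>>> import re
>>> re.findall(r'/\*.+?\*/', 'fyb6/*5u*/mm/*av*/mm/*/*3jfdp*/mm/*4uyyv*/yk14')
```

A non-greedy quantifier consumes as few characters as it can — just enough that the remainder of the pattern still matches from where it stops; whatever follows it matches normally.
Walking the string: at [4:10] → '/*5u*/'; at [12:18] → '/*av*/'; at [20:31] → '/*/*3jfdp*/'; at [33:42] → '/*4uyyv*/'.
Since nothing is captured, `findall` lists the 4 matched substrings directly.

['/*5u*/', '/*av*/', '/*/*3jfdp*/', '/*4uyyv*/']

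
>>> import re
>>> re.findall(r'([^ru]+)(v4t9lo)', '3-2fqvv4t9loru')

[('3-2fqv', 'v4t9lo')]

This matches one or more of any character except [ru] (captured); then the literal 'v4t', then the literal '9lo' (captured).
Scanning left to right: at [0:12] match '3-2fqvv4t9lo', groups = ('3-2fqv', 'v4t9lo').
`findall` packs the 2 group values into a tuple for every match.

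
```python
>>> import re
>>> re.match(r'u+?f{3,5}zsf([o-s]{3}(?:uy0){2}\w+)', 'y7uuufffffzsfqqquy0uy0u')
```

None

The pattern matches one or more of a literal 'u' (lazy), then 3 to 5 of the literal 'f', then the literal 'zsf'; then exactly 3 of a character in [o-s], then the literal 'uy0' repeated 2 times, then one or more of a word character (captured).
`re.match` only tries the pattern at the start of the string.
Here the string doesn't start with a match, so the call returns None.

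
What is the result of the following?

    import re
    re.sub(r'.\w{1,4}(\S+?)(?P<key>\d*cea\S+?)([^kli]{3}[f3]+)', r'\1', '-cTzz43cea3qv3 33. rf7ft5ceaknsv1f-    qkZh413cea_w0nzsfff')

'4.t-   4'

Lazy quantifiers expand one character at a time until the remainder of the pattern can match.
The replacement refers to a captured group, so each match is rewritten using its own captured text.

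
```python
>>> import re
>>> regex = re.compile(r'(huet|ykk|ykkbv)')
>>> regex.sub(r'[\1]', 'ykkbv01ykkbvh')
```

'[ykk]bv01[ykk]bvh'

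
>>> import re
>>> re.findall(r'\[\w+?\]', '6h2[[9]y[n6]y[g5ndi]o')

['[9]', '[n6]', '[g5ndi]']

`findall` yields the raw match text (3 of them) because the pattern has no groups.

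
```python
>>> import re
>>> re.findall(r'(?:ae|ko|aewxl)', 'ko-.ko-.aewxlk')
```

['ko', 'ko', 'ae']

Alternation isn't longest-match — the leftmost alternative that fits at this position is chosen.
No capturing groups, so `findall` returns the 3 full match strings.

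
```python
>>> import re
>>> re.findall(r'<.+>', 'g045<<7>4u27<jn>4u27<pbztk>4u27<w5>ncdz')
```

['<<7>4u27<jn>4u27<pbztk>4u27<w5>']

No capturing groups, so `findall` returns the 1 full match string.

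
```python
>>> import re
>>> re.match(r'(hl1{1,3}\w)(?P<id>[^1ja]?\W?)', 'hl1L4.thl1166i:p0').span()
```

(0, 6)

`re.match` only tries the pattern at the start of the string.
The match spans [0:6] → 'hl1L4.'.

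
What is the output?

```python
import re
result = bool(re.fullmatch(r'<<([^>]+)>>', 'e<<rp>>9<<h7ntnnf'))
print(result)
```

`re.fullmatch` requires the pattern to consume the entire string.
Here the pattern can't cover the whole string, so the call returns None, and `bool(None)` is False.

False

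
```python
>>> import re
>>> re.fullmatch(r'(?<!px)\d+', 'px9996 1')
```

None

`re.fullmatch` requires the pattern to consume the entire string.
Here the string isn't matched end-to-end, so the call returns None.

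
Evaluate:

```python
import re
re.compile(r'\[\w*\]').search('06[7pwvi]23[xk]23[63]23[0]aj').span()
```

(2, 9)

`search` walks the string left to right and returns the first match it finds.
The match spans [2:9] → '[7pwvi]'.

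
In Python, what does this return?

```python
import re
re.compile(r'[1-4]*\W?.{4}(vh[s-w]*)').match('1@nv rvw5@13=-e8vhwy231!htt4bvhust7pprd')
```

None

Pattern: zero or more of a character in [1-4], then optionally a non-word character, then exactly 4 of any character; then the literal 'vh', then zero or more of a character in [s-w] (captured).
`re.match` won't scan ahead — the pattern has to work from the very first character.
Here position 0 doesn't satisfy it, so the call returns None.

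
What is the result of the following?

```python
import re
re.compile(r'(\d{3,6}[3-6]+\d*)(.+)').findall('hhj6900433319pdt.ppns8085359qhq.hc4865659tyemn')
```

[('6900433319', 'pdt.ppns8085359qhq.hc4865659tyemn')]

The pattern matches 3 to 6 of a digit, then one or more of a character in [3-6], then zero or more of a digit (captured); then one or more of any character (captured).
Scanning left to right: at [3:46] match '6900433319pdt.ppns8085359qhq.hc4865659tyemn', groups = ('6900433319', 'pdt.ppns8085359qhq.hc4865659tyemn').
`findall` packs the 2 group values into a tuple for every match.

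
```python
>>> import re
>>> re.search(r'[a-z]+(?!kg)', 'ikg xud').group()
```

The negative lookahead/lookbehind blocks any match where the forbidden context is present.
The match spans [0:3] → 'ikg'.

'ikg'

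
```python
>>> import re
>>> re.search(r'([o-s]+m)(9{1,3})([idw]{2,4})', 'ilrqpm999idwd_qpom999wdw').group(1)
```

'rqpm'

This matches one or more of a character in [o-s], then a literal 'm' (captured); then 1 to 3 of a literal '9' (captured); then 2 to 4 of one of [idw] (captured).
`search` walks the string left to right and returns the first match it finds.
The match spans [2:13] → 'rqpm999idwd'.
Captured: group 1 = 'rqpm', group 2 = '999', group 3 = 'idwd'.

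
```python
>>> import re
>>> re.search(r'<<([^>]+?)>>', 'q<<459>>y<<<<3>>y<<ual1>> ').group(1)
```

'459'

`re.search` scans for the first position where the pattern succeeds.
The match spans [1:8] → '<<459>>'.
Captured: group 1 = '459'.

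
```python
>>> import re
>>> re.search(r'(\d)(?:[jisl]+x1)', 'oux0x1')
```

Here nothing in the string fits, so the call returns None.

None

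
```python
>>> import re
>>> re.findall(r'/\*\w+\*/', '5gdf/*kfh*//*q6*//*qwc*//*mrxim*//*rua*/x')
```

Matches: at [4:11] → '/*kfh*/'; at [11:17] → '/*q6*/'; at [17:24] → '/*qwc*/'; at [24:33] → '/*mrxim*/'; at [33:40] → '/*rua*/'.
No capturing groups, so `findall` returns the 5 full match strings.

['/*kfh*/', '/*q6*/', '/*qwc*/', '/*mrxim*/', '/*rua*/']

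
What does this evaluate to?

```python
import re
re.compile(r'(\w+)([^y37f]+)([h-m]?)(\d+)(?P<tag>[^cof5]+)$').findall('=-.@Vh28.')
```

This matches one or more of a word character (captured); then one or more of any character except [y37f] (captured); then optionally a character in [h-m] (captured); then one or more of a digit (captured); then one or more of any character except [cof5] (captured as 'tag'); then anchored at the end.
Walking the string: at [4:9] match 'Vh28.', groups = ('Vh', '2', '', '8', '.').
With 5 capturing groups, `findall` returns a 5-tuple per match.

[('Vh', '2', '', '8', '.')]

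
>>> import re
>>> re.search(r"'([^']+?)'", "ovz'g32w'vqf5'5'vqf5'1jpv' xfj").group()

`re.search` scans for the first position where the pattern succeeds.
The match spans [3:9] → "'g32w'".
Captured: group 1 = 'g32w'.

"'g32w'"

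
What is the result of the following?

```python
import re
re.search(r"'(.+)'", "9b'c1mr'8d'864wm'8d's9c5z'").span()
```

The match spans [2:26] → "'c1mr'8d'864wm'8d's9c5z'".

(2, 26)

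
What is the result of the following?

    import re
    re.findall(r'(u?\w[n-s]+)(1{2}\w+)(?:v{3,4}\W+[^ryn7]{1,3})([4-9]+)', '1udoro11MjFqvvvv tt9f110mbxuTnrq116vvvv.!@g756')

[('udoro', '11MjFqv', '9'), ('uTnrq', '116v', '756')]

This matches optionally the literal 'u', then a word character, then one or more of a character in [n-s] (captured); then exactly 2 of the literal '1', then one or more of a word character (captured); then 3 to 4 of the literal 'v', then one or more of a non-word character, then 1 to 3 of any character except [ryn7] (non-capturing group); then one or more of a character in [4-9] (captured).
Scanning left to right: at [1:20] match 'udoro11MjFqvvvv tt9', groups = ('udoro', '11MjFqv', '9'); at [27:46] match 'uTnrq116vvvv.!@g756', groups = ('uTnrq', '116v', '756').
With 3 capturing groups, `findall` returns a 3-tuple per match.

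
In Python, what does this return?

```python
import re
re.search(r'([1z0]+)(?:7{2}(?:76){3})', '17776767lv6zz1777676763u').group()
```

'zz177767676'

This matches one or more of one of [1z0] (captured); then exactly 2 of the literal '7', then the literal '76' repeated 3 times (non-capturing group).
The match spans [11:22] → 'zz177767676'.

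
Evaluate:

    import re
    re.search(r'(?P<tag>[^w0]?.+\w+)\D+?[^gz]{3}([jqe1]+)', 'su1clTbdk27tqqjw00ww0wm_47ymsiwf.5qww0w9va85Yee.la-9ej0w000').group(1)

'su1clTbdk27tqqjw00ww0wm_47ymsiwf.5qww0w9va85Yee.l'

Pattern: optionally any character except [w0], then one or more of any character, then one or more of a word character (captured as 'tag'); then one or more of a non-digit (lazy), then exactly 3 of any character except [gz]; then one or more of one of [jqe1] (captured).
`re.search` scans for the first position where the pattern succeeds.
The match spans [0:54] → 'su1clTbdk27tqqjw00ww0wm_47ymsiwf.5qww0w9va85Yee.la-9ej'.
Captured: group 1 = 'su1clTbdk27tqqjw00ww0wm_47ymsiwf.5qww0w9va85Yee.l', group 2 = 'j'.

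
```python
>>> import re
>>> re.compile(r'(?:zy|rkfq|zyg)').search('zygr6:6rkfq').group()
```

Alternation tries branches left to right and keeps the first one that lets the overall match succeed at that position.
Unlike `match`, `search` isn't anchored — it looks for the pattern anywhere in the string.
The match spans [0:2] → 'zy'.

'zy'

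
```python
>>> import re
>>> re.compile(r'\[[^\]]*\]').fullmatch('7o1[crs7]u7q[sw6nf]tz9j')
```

None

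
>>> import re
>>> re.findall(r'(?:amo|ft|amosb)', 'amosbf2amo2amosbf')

['amo', 'amo', 'amo']

`|` is ordered: at each position the engine commits to the first alternative that works.
Since nothing is captured, `findall` lists the 3 matched substrings directly.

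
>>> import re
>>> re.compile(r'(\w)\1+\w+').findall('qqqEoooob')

['q']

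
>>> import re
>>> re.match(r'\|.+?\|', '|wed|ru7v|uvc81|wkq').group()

'|wed|'

`re.match` won't scan ahead — the pattern has to work from the very first character.
The match spans [0:5] → '|wed|'.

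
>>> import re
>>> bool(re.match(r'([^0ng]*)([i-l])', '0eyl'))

The pattern matches zero or more of any character except [0ng] (captured); then a character in [i-l] (captured).
`re.match` only tries the pattern at the start of the string.
Here the pattern fails at index 0, so the call returns None, and `bool(None)` is False.

False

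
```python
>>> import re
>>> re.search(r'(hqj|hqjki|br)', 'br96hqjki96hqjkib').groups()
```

('br',)

`re.search` tries every starting position until one works.
The match spans [0:2] → 'br'.
Captured: group 1 = 'br'.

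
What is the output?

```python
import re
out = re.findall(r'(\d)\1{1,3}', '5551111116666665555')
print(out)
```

['5', '1', '1', '6', '6', '5']

`\1` is not a pattern — it's the concrete string captured by group 1, re-applied verbatim.
With a single group, `findall` returns only what that group captured — 6 items.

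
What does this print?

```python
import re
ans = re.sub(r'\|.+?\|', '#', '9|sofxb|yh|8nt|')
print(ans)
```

A `+?`/`*?`/`{m,n}?` starts at its minimum and grows only as far as needed for what follows to match.
`sub` substitutes '#' at each match site.

9#yh#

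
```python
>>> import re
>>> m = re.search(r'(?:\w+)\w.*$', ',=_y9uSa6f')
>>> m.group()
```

The pattern matches one or more of a word character (non-capturing group); then a word character, then zero or more of any character; then anchored at the end.
`re.search` scans for the first position where the pattern succeeds.
The match spans [2:10] → '_y9uSa6f'.

'_y9uSa6f'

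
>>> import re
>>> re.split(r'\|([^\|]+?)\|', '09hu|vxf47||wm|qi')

Matches to split on: at [4:11] → '|vxf47|'; at [11:15] → '|wm|'.
With a capturing group present, the delimiter's captured portion is kept in the result list.

['09hu', 'vxf47', '', 'wm', 'qi']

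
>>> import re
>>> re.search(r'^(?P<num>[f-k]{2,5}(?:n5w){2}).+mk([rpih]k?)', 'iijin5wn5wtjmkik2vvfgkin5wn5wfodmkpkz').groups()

Pattern: anchored at the start of the string; then 2 to 5 of a character in [f-k], then the literal 'n5w' repeated 2 times (captured as 'num'); then one or more of any character, then the literal 'mk'; then one of [rpih], then optionally a literal 'k' (captured).
`search` walks the string left to right and returns the first match it finds.
The match spans [0:36] → 'iijin5wn5wtjmkik2vvfgkin5wn5wfodmkpk'.
Captured: group 1 = 'iijin5wn5w', group 2 = 'pk'.

('iijin5wn5w', 'pk')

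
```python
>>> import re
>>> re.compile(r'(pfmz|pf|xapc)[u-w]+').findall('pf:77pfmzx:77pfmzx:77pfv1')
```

Matches: at [21:24] match 'pfv', group 1 = 'pf'.
`findall` collects group 1 from the one match (1 total).

['pf']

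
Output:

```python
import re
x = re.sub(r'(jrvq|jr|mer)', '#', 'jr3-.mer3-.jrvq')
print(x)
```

#3-.#3-.#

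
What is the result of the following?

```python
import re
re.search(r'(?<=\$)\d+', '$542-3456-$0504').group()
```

'542'

The positive lookaround only admits positions where the adjacent text matches; those characters stay outside the span.
The match spans [1:4] → '542'.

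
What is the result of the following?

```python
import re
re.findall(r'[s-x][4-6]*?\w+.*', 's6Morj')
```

With no groups in the pattern, `findall` gives back each whole match — 1 here.

['s6Morj']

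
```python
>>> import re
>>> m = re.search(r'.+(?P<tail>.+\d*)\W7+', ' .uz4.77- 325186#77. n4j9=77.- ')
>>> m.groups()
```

('9',)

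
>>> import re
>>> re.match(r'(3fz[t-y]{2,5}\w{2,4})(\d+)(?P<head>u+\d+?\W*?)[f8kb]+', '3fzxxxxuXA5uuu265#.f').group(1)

'3fzxxxxuXA'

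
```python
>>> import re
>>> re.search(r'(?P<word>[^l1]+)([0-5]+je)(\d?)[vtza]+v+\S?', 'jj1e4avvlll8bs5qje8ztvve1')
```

None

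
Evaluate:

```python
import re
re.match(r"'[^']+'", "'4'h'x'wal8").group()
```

"'4'"

`re.match` won't scan ahead — the pattern has to work from the very first character.
The match spans [0:3] → "'4'".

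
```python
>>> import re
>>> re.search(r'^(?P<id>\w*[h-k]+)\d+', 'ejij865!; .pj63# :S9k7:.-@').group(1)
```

'ejij'

Pattern: anchored at the start of the string; then zero or more of a word character, then one or more of a character in [h-k] (captured as 'id'); then one or more of a digit.
`re.search` tries every starting position until one works.
The match spans [0:7] → 'ejij865'.
Captured: group 1 = 'ejij'.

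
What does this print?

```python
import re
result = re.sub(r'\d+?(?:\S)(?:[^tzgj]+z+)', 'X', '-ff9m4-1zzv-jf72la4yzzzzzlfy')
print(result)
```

This matches one or more of a digit (lazy); then a non-whitespace character (non-capturing group); then one or more of any character except [tzgj], then one or more of the literal 'z' (non-capturing group).
Matches: at [3:10] → '9m4-1zz'; at [14:25] → '72la4yzzzzz'.
Each match is replaced by 'X'.

-ffXv-jfXlfy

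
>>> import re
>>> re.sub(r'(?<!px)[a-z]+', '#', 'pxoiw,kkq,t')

`(?!…)`/`(?<!…)` only lets a position through if the neighbouring text does NOT match; no characters are consumed.
Matches: at [0:5] → 'pxoiw'; at [6:9] → 'kkq'; at [10:11] → 't'.
Every occurrence is swapped for '#'.

'#,#,#'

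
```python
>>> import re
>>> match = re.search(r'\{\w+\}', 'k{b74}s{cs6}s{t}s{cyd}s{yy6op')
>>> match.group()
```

'{b74}'

The match spans [1:6] → '{b74}'.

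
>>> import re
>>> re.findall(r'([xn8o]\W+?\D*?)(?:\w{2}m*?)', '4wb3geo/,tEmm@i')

['o/,']

A `+?`/`*?`/`{m,n}?` starts at its minimum and grows only as far as needed for what follows to match.
With a single group, `findall` returns only what that group captured — 1 item.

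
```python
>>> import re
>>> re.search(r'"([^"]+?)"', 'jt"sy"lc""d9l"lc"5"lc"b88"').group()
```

`re.search` tries every starting position until one works.
The match spans [2:6] → '"sy"'.
Captured: group 1 = 'sy'.

'"sy"'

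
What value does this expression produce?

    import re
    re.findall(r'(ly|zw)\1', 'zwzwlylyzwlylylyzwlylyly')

`\1` has to match the exact text group 1 already captured.
Scanning left to right: at [0:4] match 'zwzw', group 1 = 'zw'; at [4:8] match 'lyly', group 1 = 'ly'; at [10:14] match 'lyly', group 1 = 'ly'; at [18:22] match 'lyly', group 1 = 'ly'.
Because there's exactly one group, `findall` drops the full match and keeps group 1 from each hit.

['zw', 'ly', 'ly', 'ly']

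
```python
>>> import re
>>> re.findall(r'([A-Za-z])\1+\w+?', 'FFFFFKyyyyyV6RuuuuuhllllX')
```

['F', 'y', 'u', 'l']

`\1` has to match the exact text group 1 already captured.
Scanning left to right: at [0:6] match 'FFFFFK', group 1 = 'F'; at [6:12] match 'yyyyyV', group 1 = 'y'; at [14:20] match 'uuuuuh', group 1 = 'u'; at [20:25] match 'llllX', group 1 = 'l'.
One capturing group, so `findall` returns just the captured substring from each match — 4 in all.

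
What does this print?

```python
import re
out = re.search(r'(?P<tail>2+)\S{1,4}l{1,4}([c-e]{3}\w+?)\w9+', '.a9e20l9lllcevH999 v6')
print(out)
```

The pattern matches one or more of a literal '2' (captured as 'tail'); then 1 to 4 of a non-whitespace character, then 1 to 4 of the literal 'l'; then exactly 3 of a character in [c-e], then one or more of a word character (lazy) (captured); then a word character, then one or more of a literal '9'.
Unlike `match`, `search` isn't anchored — it looks for the pattern anywhere in the string.
Here nothing in the string fits, so the call returns None.

None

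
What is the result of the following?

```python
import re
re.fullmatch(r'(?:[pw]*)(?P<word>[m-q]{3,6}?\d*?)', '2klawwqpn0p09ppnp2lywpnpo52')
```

The pattern matches zero or more of one of [pw] (non-capturing group); then 3 to 6 of a character in [m-q] (lazy), then zero or more of a digit (lazy) (captured as 'word').
`re.fullmatch` requires the pattern to consume the entire string.
Here there's no way to consume every character, so the call returns None.

None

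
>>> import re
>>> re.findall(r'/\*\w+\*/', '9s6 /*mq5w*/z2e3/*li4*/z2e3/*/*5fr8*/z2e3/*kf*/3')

['/*mq5w*/', '/*li4*/', '/*5fr8*/', '/*kf*/']

Matches: at [4:12] → '/*mq5w*/'; at [16:23] → '/*li4*/'; at [29:37] → '/*5fr8*/'; at [41:47] → '/*kf*/'.
Since nothing is captured, `findall` lists the 4 matched substrings directly.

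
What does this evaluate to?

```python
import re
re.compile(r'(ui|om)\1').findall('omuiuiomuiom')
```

['ui']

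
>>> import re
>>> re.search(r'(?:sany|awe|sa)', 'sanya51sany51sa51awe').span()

(0, 4)

Branches in `(...|...)` are attempted left-to-right; the first branch that allows the whole pattern to succeed is taken.
`search` walks the string left to right and returns the first match it finds.
The match spans [0:4] → 'sany'.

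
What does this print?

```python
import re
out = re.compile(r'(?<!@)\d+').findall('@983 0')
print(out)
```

`(?!…)`/`(?<!…)` only lets a position through if the neighbouring text does NOT match; no characters are consumed.
Matches: at [2:4] → '83'; at [5:6] → '0'.
With no groups in the pattern, `findall` gives back each whole match — 2 here.

['83', '0']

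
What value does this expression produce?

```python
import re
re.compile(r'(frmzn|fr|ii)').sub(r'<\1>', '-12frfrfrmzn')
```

Branches in `(...|...)` are attempted left-to-right; the first branch that allows the whole pattern to succeed is taken.
Each match is replaced using the text its own group 1 captured.

'-12<fr><fr><frmzn>'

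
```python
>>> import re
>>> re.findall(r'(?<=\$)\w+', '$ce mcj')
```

['ce']

The `(?=…)`/`(?<=…)` assertion just peeks at neighbouring text; it doesn't advance the match position.
No capturing groups, so `findall` returns the 1 full match string.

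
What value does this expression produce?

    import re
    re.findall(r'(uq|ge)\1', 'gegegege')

['ge', 'ge']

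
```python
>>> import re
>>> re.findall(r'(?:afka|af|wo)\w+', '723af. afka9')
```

Walking the string: at [7:12] → 'afka9'.
With no groups in the pattern, `findall` gives back each whole match — 1 here.

['afka9']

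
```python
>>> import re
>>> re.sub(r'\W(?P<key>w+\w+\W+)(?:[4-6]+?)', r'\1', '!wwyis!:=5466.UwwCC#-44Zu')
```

'wwyis!:=466.UwwCC#-44Zu'

With the lazy modifier that quantifier settles for the fewest repetitions that let the rest of the pattern succeed (the atoms after it are unaffected and can still be greedy).
The replacement refers to a captured group, so each match is rewritten using its own captured text.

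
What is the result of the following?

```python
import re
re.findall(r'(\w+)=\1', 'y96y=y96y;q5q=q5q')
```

After group 1 captures some text, `\1` only succeeds where that same text appears again.
Walking the string: at [0:9] match 'y96y=y96y', group 1 = 'y96y'; at [10:17] match 'q5q=q5q', group 1 = 'q5q'.
With a single group, `findall` returns only what that group captured — 2 items.

['y96y', 'q5q']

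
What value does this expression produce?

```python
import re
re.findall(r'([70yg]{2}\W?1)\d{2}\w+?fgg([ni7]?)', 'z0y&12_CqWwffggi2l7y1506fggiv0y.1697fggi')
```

[('7y1', 'i'), ('0y.1', 'i')]

This matches exactly 2 of one of [70yg], then optionally a non-word character, then the literal '1' (captured); then exactly 2 of a digit; then one or more of a word character (lazy), then the literal 'fgg'; then optionally one of [ni7] (captured).
Walking the string: at [18:28] match '7y1506fggi', groups = ('7y1', 'i'); at [29:40] match '0y.1697fggi', groups = ('0y.1', 'i').
Multiple groups make `findall` return tuples — one 2-tuple for each match.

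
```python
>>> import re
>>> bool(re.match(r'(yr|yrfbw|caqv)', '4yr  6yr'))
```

False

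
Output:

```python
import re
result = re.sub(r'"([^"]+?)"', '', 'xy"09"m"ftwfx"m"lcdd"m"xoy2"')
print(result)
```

Each match is replaced by ''.

xymmm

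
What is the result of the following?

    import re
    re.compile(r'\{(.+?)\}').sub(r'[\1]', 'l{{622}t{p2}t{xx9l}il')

The `?` after the quantifier makes it lazy — it takes as little as possible before letting the rest of the pattern try.
Each match is replaced using the text its own group 1 captured.

'l[{622]t[p2]t[xx9l]il'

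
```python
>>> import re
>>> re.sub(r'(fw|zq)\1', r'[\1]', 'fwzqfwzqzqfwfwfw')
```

'fwzqfw[zq][fw]fw'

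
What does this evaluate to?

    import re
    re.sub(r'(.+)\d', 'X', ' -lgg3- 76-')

The pattern matches one or more of any character (captured); then a digit.
Matches: at [0:10] → ' -lgg3- 76'.
`sub` substitutes 'X' at each match site.

'X-'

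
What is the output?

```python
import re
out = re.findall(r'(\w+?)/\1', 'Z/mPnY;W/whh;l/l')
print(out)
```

A backreference is literal: `\1` must see the identical characters the first group matched.
`findall` collects group 1 from the one match (1 total).

['l']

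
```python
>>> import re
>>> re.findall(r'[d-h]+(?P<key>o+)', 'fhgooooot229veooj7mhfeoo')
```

['ooooo', 'oo', 'oo']

Pattern: one or more of a character in [d-h]; then one or more of a literal 'o' (captured as 'key').
Walking the string: at [0:8] match 'fhgooooo', group 1 = 'ooooo'; at [13:16] match 'eoo', group 1 = 'oo'; at [19:24] match 'hfeoo', group 1 = 'oo'.
One capturing group, so `findall` returns just the captured substring from each match — 3 in all.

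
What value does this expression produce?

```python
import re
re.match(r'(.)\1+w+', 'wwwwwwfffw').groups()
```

('w',)

The backreference `\1` re-matches whatever the first group consumed, character for character.
`re.match` only tries the pattern at the start of the string.
The match spans [0:6] → 'wwwwww'.
Captured: group 1 = 'w'.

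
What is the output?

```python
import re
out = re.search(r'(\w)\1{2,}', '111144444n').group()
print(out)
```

`\1` has to match the exact text group 1 already captured.
The match spans [0:4] → '1111'.

1111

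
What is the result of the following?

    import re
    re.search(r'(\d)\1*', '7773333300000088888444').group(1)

'7'

The match spans [0:3] → '777'.
Captured: group 1 = '7'.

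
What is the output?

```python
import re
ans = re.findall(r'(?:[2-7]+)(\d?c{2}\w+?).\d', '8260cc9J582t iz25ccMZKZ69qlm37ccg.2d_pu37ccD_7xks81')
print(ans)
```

The pattern matches one or more of a character in [2-7] (non-capturing group); then optionally a digit, then exactly 2 of a literal 'c', then one or more of a word character (lazy) (captured); then any character, then a digit.
Matches: at [1:9] match '260cc9J5', group 1 = '0cc9'; at [15:24] match '25ccMZKZ6', group 1 = 'ccMZK'; at [28:35] match '37ccg.2', group 1 = 'ccg'; at [39:46] match '37ccD_7', group 1 = 'ccD'.
Because there's exactly one group, `findall` drops the full match and keeps group 1 from each hit.

['0cc9', 'ccMZK', 'ccg', 'ccD']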